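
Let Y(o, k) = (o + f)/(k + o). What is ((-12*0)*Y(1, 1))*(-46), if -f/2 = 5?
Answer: 0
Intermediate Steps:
f = -10 (f = -2*5 = -10)
Y(o, k) = (-10 + o)/(k + o) (Y(o, k) = (o - 10)/(k + o) = (-10 + o)/(k + o))
((-12*0)*Y(1, 1))*(-46) = ((-12*0)*((-10 + 1)/(1 + 1)))*(-46) = (0*(-9/2))*(-46) = 0*(-46) = 0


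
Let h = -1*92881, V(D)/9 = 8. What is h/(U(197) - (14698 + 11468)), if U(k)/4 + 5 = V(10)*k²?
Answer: -92881/11150806 ≈ -0.0083295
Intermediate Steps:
V(D) = 72 (V(D) = 9*8 = 72)
U(k) = -20 + 288*k² (U(k) = -20 + 4*(72*k²) = -20 + 288*k²)
h = -92881
h/(U(197) - (14698 + 11468)) = -92881/((-20 + 288*197²) - (14698 + 11468)) = -92881/((-20 + 288*38809) - 1*26166) = -92881/((-20 + 11176992) - 26166) = -92881/(11176972 - 26166) = -92881/11150806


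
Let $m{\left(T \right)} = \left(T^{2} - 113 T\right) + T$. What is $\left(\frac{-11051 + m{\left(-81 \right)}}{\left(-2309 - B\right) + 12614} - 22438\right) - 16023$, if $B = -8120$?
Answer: $- \frac{708639343}{18425} \approx -38461.0$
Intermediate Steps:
$m{\left(T \right)} = T^{2} - 112 T$
$\left(\frac{-11051 + m{\left(-81 \right)}}{\left(-2309 - B\right) + 12614} - 22438\right) - 16023 = \left(\frac{-11051 - 81 \left(-112 - 81\right)}{\left(-2309 - -8120\right) + 12614} - 22438\right) - 16023 = \left(\frac{-11051 - -15633}{\left(-2309 + 8120\right) + 12614} - 22438\right) - 16023 = \left(\frac{-11051 + 15633}{5811 + 12614} - 22438\right) - 16023 = \left(\frac{4582}{18425} - 22438\right) - 16023 = - \frac{413415568}{18425} - 16023 = - \frac{708639343}{18425}$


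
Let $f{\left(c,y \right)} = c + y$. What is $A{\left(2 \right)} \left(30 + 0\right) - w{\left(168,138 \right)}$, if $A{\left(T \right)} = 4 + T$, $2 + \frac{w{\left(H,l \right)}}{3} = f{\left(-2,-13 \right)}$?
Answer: $231$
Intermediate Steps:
$w{\left(H,l \right)} = -51$ ($w{\left(H,l \right)} = -6 + 3 \left(-2 - 13\right) = -6 + 3 \left(-15\right) = -6 - 45 = -51$)
$A{\left(2 \right)} \left(30 + 0\right) - w{\left(168,138 \right)} = \left(4 + 2\right) \left(30 + 0\right) - -51 = 6 \cdot 30 + 51 = 180 + 51 = 231$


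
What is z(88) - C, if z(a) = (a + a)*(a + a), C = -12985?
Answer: 43961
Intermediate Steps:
z(a) = 4*a² (z(a) = (2*a)*(2*a) = 4*a²)
z(88) - C = 4*88² - 1*(-12985) = 4*7744 + 12985 = 30976 + 12985 = 43961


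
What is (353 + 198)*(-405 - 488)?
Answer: -492043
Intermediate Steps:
(353 + 198)*(-405 - 488) = 551*(-893) = -492043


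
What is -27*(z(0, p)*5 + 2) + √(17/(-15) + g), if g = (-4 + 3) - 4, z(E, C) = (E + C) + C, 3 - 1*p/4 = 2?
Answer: -1134 + 2*I*√345/15 ≈ -1134.0 + 2.4766*I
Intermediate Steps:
p = 4 (p = 12 - 4*2 = 12 - 8 = 4)
z(E, C) = E + 2*C (z(E, C) = (C + E) + C = E + 2*C)
g = -5 (g = -1 - 4 = -5)
-27*(z(0, p)*5 + 2) + √(17/(-15) + g) = -27*((0 + 2*4)*5 + 2) + √(17/(-15) - 5) = -27*((0 + 8)*5 + 2) + √(17*(-1/15) - 5) = -27*(8*5 + 2) + √(-17/15 - 5) = -27*(40 + 2) + √(-92/15) = -27*42 + 2*I*√345/15 = -1134 + 2*I*√345/15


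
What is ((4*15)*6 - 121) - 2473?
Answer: -2234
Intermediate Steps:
((4*15)*6 - 121) - 2473 = (60*6 - 121) - 2473 = (360 - 121) - 2473 = 239 - 2473 = -2234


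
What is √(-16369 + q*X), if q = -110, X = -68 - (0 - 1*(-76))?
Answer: 23*I ≈ 23.0*I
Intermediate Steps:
X = -144 (X = -68 - (0 + 76) = -68 - 1*76 = -68 - 76 = -144)
√(-16369 + q*X) = √(-16369 - 110*(-144)) = √(-16369 + 15840) = √(-529) = 23*I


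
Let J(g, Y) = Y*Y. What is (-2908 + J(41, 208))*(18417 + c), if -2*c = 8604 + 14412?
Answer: 278819604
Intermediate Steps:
c = -11508 (c = -(8604 + 14412)/2 = -½*23016 = -11508)
J(g, Y) = Y²
(-2908 + J(41, 208))*(18417 + c) = (-2908 + 208²)*(18417 - 11508) = (-2908 + 43264)*6909 = 40356*6909 = 278819604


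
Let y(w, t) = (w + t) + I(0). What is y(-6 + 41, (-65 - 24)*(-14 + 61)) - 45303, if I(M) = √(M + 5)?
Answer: -49451 + √5 ≈ -49449.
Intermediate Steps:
I(M) = √(5 + M)
y(w, t) = t + w + √5 (y(w, t) = (w + t) + √(5 + 0) = (t + w) + √5 = t + w + √5)
y(-6 + 41, (-65 - 24)*(-14 + 61)) - 45303 = ((-65 - 24)*(-14 + 61) + (-6 + 41) + √5) - 45303 = (-89*47 + 35 + √5) - 45303 = (-4183 + 35 + √5) - 45303 = (-4148 + √5) - 45303 = -49451 + √5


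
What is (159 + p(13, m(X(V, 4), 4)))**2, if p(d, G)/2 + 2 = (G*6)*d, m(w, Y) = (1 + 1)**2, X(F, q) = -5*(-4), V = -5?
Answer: 606841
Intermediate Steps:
X(F, q) = 20
m(w, Y) = 4 (m(w, Y) = 2**2 = 4)
p(d, G) = -4 + 12*G*d (p(d, G) = -4 + 2*((G*6)*d) = -4 + 2*((6*G)*d) = -4 + 2*(6*G*d) = -4 + 12*G*d)
(159 + p(13, m(X(V, 4), 4)))**2 = (159 + (-4 + 12*4*13))**2 = (159 + (-4 + 624))**2 = (159 + 620)**2 = 779**2 = 606841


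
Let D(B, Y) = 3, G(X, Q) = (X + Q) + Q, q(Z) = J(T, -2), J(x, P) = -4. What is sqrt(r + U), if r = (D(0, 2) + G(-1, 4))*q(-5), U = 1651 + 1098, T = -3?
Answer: 3*sqrt(301) ≈ 52.048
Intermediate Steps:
q(Z) = -4
G(X, Q) = X + 2*Q (G(X, Q) = (Q + X) + Q = X + 2*Q)
U = 2749
r = -40 (r = (3 + (-1 + 2*4))*(-4) = (3 + (-1 + 8))*(-4) = (3 + 7)*(-4) = 10*(-4) = -40)
sqrt(r + U) = sqrt(-40 + 2749) = sqrt(2709) = 3*sqrt(301)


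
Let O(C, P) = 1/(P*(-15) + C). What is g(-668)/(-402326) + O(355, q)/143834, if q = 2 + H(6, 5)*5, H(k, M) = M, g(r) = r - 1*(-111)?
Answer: 2002687287/1446703947100 ≈ 0.0013843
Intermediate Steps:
g(r) = 111 + r (g(r) = r + 111 = 111 + r)
q = 27 (q = 2 + 5*5 = 2 + 25 = 27)
O(C, P) = 1/(C - 15*P) (O(C, P) = 1/(-15*P + C) = 1/(C - 15*P))
g(-668)/(-402326) + O(355, q)/143834 = (111 - 668)/(-402326) + 1/((355 - 15*27)*143834) = -557*(-1/402326) + (1/143834)/(355 - 405) = 557/402326 + (1/143834)/(-50) = 557/402326 - 1/50*1/143834 = 557/402326 - 1/7191700 = 2002687287/1446703947100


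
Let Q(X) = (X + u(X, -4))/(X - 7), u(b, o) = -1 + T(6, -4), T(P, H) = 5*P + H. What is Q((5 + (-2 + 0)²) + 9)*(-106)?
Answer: -4558/11 ≈ -414.36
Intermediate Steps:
T(P, H) = H + 5*P
u(b, o) = 25 (u(b, o) = -1 + (-4 + 5*6) = -1 + (-4 + 30) = -1 + 26 = 25)
Q(X) = (25 + X)/(-7 + X) (Q(X) = (X + 25)/(X - 7) = (25 + X)/(-7 + X))
Q((5 + (-2 + 0)²) + 9)*(-106) = ((25 + ((5 + (-2 + 0)²) + 9))/(-7 + ((5 + (-2 + 0)²) + 9)))*(-106) = ((25 + ((5 + (-2)²) + 9))/(-7 + ((5 + (-2)²) + 9)))*(-106) = ((25 + ((5 + 4) + 9))/(-7 + ((5 + 4) + 9)))*(-106) = ((25 + (9 + 9))/(-7 + (9 + 9)))*(-106) = ((25 + 18)/(-7 + 18))*(-106) = (43/11)*(-106) = -4558/11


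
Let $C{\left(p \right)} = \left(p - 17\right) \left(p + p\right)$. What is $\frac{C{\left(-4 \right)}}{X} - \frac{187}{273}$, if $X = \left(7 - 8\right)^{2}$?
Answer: $\frac{45677}{273} \approx 167.31$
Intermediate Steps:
$C{\left(p \right)} = 2 p \left(-17 + p\right)$ ($C{\left(p \right)} = \left(-17 + p\right) 2 p = 2 p \left(-17 + p\right)$)
$X = 1$ ($X = \left(-1\right)^{2} = 1$)
$\frac{C{\left(-4 \right)}}{X} - \frac{187}{273} = \frac{2 \left(-4\right) \left(-17 - 4\right)}{1} - \frac{187}{273} = 2 \left(-4\right) \left(-21\right) 1 - \frac{187}{273} = 168 \cdot 1 - \frac{187}{273} = 168 - \frac{187}{273} = \frac{45677}{273}$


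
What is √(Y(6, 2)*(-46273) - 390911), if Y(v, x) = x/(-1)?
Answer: I*√298365 ≈ 546.23*I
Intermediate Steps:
Y(v, x) = -x (Y(v, x) = x*(-1) = -x)
√(Y(6, 2)*(-46273) - 390911) = √(-1*2*(-46273) - 390911) = √(-2*(-46273) - 390911) = √(92546 - 390911) = √(-298365) = I*√298365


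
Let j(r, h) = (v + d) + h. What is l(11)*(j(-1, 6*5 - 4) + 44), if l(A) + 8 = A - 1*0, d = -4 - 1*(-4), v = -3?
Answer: 201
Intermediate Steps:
d = 0 (d = -4 + 4 = 0)
l(A) = -8 + A (l(A) = -8 + (A - 1*0) = -8 + (A + 0) = -8 + A)
j(r, h) = -3 + h (j(r, h) = (-3 + 0) + h = -3 + h)
l(11)*(j(-1, 6*5 - 4) + 44) = (-8 + 11)*((-3 + (6*5 - 4)) + 44) = 3*((-3 + (30 - 4)) + 44) = 3*((-3 + 26) + 44) = 3*(23 + 44) = 3*67 = 201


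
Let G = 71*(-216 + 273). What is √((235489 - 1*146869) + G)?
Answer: √92667 ≈ 304.41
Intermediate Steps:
G = 4047 (G = 71*57 = 4047)
√((235489 - 1*146869) + G) = √((235489 - 1*146869) + 4047) = √((235489 - 146869) + 4047) = √(88620 + 4047) = √92667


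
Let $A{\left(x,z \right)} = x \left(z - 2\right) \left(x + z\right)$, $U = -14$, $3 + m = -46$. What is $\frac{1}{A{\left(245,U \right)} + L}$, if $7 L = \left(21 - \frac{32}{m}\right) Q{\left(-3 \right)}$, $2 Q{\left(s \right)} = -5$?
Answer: $- \frac{686}{621192025} \approx -1.1043 \cdot 10^{-6}$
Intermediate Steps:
$m = -49$ ($m = -3 - 46 = -49$)
$Q{\left(s \right)} = - \frac{5}{2}$ ($Q{\left(s \right)} = \frac{1}{2} \left(-5\right) = - \frac{5}{2}$)
$A{\left(x,z \right)} = x \left(-2 + z\right) \left(x + z\right)$
$L = - \frac{5305}{686}$ ($L = \frac{\left(21 - \frac{32}{-49}\right) \left(- \frac{5}{2}\right)}{7} = \frac{\left(21 - - \frac{32}{49}\right) \left(- \frac{5}{2}\right)}{7} = \frac{\left(21 + \frac{32}{49}\right) \left(- \frac{5}{2}\right)}{7} = \frac{\frac{1061}{49} \left(- \frac{5}{2}\right)}{7} = \frac{1}{7} \left(- \frac{5305}{98}\right) = - \frac{5305}{686} \approx -7.7332$)
$\frac{1}{A{\left(245,U \right)} + L} = \frac{1}{245 \left(\left(-14\right)^{2} - 490 - -28 + 245 \left(-14\right)\right) - \frac{5305}{686}} = \frac{1}{245 \left(196 - 490 + 28 - 3430\right) - \frac{5305}{686}} = \frac{1}{245 \left(-3696\right) - \frac{5305}{686}} = \frac{1}{-905520 - \frac{5305}{686}} = \frac{1}{- \frac{621192025}{686}} = - \frac{686}{621192025}$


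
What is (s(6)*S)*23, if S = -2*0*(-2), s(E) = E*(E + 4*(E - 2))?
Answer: 0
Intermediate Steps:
s(E) = E*(-8 + 5*E) (s(E) = E*(E + 4*(-2 + E)) = E*(E + (-8 + 4*E)) = E*(-8 + 5*E))
S = 0 (S = 0*(-2) = 0)
(s(6)*S)*23 = ((6*(-8 + 5*6))*0)*23 = ((6*(-8 + 30))*0)*23 = ((6*22)*0)*23 = (132*0)*23 = 0*23 = 0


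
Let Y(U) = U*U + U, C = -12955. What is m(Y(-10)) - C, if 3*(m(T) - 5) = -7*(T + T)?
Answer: 12540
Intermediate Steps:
Y(U) = U + U² (Y(U) = U² + U = U + U²)
m(T) = 5 - 14*T/3 (m(T) = 5 + (-7*(T + T))/3 = 5 + (-14*T)/3 = 5 - 14*T/3)
m(Y(-10)) - C = (5 - (-140)*(1 - 10)/3) - 1*(-12955) = (5 - (-140)*(-9)/3) + 12955 = (5 - 14/3*90) + 12955 = (5 - 420) + 12955 = -415 + 12955 = 12540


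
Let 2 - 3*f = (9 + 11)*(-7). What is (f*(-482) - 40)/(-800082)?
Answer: 34282/1200123 ≈ 0.028565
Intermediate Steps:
f = 142/3 (f = ⅔ - (9 + 11)*(-7)/3 = ⅔ - 20*(-7)/3 = ⅔ - ⅓*(-140) = ⅔ + 140/3 = 142/3 ≈ 47.333)
(f*(-482) - 40)/(-800082) = ((142/3)*(-482) - 40)/(-800082) = (-68444/3 - 40)*(-1/800082) = -68564/3*(-1/800082) = 34282/1200123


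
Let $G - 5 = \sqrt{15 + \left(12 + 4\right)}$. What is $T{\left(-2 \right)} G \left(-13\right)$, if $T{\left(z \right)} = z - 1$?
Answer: $195 + 39 \sqrt{31} \approx 412.14$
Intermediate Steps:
$G = 5 + \sqrt{31}$ ($G = 5 + \sqrt{15 + \left(12 + 4\right)} = 5 + \sqrt{15 + 16} = 5 + \sqrt{31} \approx 10.568$)
$T{\left(z \right)} = -1 + z$ ($T{\left(z \right)} = z - 1 = -1 + z$)
$T{\left(-2 \right)} G \left(-13\right) = \left(-1 - 2\right) \left(5 + \sqrt{31}\right) \left(-13\right) = - 3 \left(5 + \sqrt{31}\right) \left(-13\right) = \left(-15 - 3 \sqrt{31}\right) \left(-13\right) = 195 + 39 \sqrt{31}$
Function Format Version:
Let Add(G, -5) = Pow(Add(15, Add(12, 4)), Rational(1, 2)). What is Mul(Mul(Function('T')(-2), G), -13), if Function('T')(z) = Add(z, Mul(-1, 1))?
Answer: Add(195, Mul(39, Pow(31, Rational(1, 2)))) ≈ 412.14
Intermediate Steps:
G = Add(5, Pow(31, Rational(1, 2))) (G = Add(5, Pow(Add(15, Add(12, 4)), Rational(1, 2))) = Add(5, Pow(Add(15, 16), Rational(1, 2))) = Add(5, Pow(31, Rational(1, 2))) ≈ 10.568)
Function('T')(z) = Add(-1, z) (Function('T')(z) = Add(z, -1) = Add(-1, z))
Mul(Mul(Function('T')(-2), G), -13) = Mul(Mul(Add(-1, -2), Add(5, Pow(31, Rational(1, 2)))), -13) = Mul(Mul(-3, Add(5, Pow(31, Rational(1, 2)))), -13) = Mul(Add(-15, Mul(-3, Pow(31, Rational(1, 2)))), -13) = Add(195, Mul(39, Pow(31, Rational(1, 2))))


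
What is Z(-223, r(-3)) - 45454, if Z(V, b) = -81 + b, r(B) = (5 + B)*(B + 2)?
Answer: -45537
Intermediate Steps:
r(B) = (2 + B)*(5 + B) (r(B) = (5 + B)*(2 + B) = (2 + B)*(5 + B))
Z(-223, r(-3)) - 45454 = (-81 + (10 + (-3)**2 + 7*(-3))) - 45454 = (-81 + (10 + 9 - 21)) - 45454 = (-81 - 2) - 45454 = -83 - 45454 = -45537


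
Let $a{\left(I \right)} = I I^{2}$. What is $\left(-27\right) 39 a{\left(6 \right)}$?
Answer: $-227448$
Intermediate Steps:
$a{\left(I \right)} = I^{3}$
$\left(-27\right) 39 a{\left(6 \right)} = \left(-27\right) 39 \cdot 6^{3} = \left(-1053\right) 216 = -227448$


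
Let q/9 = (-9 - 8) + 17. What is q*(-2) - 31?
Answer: -31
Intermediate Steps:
q = 0 (q = 9*((-9 - 8) + 17) = 9*(-17 + 17) = 9*0 = 0)
q*(-2) - 31 = 0*(-2) - 31 = 0 - 31 = -31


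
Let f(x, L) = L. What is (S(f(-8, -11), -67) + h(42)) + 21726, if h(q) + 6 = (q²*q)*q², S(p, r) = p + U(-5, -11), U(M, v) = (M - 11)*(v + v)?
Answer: 130713293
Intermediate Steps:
U(M, v) = 2*v*(-11 + M) (U(M, v) = (-11 + M)*(2*v) = 2*v*(-11 + M))
S(p, r) = 352 + p (S(p, r) = p + 2*(-11)*(-11 - 5) = p + 2*(-11)*(-16) = p + 352 = 352 + p)
h(q) = -6 + q⁵ (h(q) = -6 + (q²*q)*q² = -6 + q³*q² = -6 + q⁵)
(S(f(-8, -11), -67) + h(42)) + 21726 = ((352 - 11) + (-6 + 42⁵)) + 21726 = (341 + (-6 + 130691232)) + 21726 = (341 + 130691226) + 21726 = 130691567 + 21726 = 130713293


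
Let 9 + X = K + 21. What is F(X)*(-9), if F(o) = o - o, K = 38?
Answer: 0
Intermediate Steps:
X = 50 (X = -9 + (38 + 21) = -9 + 59 = 50)
F(o) = 0
F(X)*(-9) = 0*(-9) = 0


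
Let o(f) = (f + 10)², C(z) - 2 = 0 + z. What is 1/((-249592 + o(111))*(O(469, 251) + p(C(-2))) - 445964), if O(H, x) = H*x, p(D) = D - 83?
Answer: -1/27639141800 ≈ -3.6181e-11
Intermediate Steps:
C(z) = 2 + z (C(z) = 2 + (0 + z) = 2 + z)
o(f) = (10 + f)²
p(D) = -83 + D
1/((-249592 + o(111))*(O(469, 251) + p(C(-2))) - 445964) = 1/((-249592 + (10 + 111)²)*(469*251 + (-83 + (2 - 2))) - 445964) = 1/((-249592 + 121²)*(117719 + (-83 + 0)) - 445964) = 1/((-249592 + 14641)*(117719 - 83) - 445964) = 1/(-234951*117636 - 445964) = 1/(-27638695836 - 445964) = 1/(-27639141800) = -1/27639141800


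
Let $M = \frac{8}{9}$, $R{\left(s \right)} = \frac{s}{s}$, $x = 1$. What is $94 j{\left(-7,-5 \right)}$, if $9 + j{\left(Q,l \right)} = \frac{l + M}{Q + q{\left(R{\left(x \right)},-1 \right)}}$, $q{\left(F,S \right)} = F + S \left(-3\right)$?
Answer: $- \frac{19364}{27} \approx -717.19$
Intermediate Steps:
$R{\left(s \right)} = 1$
$q{\left(F,S \right)} = F - 3 S$
$M = \frac{8}{9}$ ($M = 8 \cdot \frac{1}{9} = \frac{8}{9} \approx 0.88889$)
$j{\left(Q,l \right)} = -9 + \frac{\frac{8}{9} + l}{4 + Q}$ ($j{\left(Q,l \right)} = -9 + \frac{l + \frac{8}{9}}{Q + \left(1 - -3\right)} = -9 + \frac{\frac{8}{9} + l}{Q + \left(1 + 3\right)} = -9 + \frac{\frac{8}{9} + l}{Q + 4} = -9 + \frac{\frac{8}{9} + l}{4 + Q}$)
$94 j{\left(-7,-5 \right)} = 94 \frac{- \frac{316}{9} - 5 - -63}{4 - 7} = 94 \frac{- \frac{316}{9} - 5 + 63}{-3} = 94 \left(\left(- \frac{1}{3}\right) \frac{206}{9}\right) = 94 \left(- \frac{206}{27}\right) = - \frac{19364}{27}$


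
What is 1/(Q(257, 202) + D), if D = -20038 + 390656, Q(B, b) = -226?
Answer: 1/370392 ≈ 2.6998e-6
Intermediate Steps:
D = 370618
1/(Q(257, 202) + D) = 1/(-226 + 370618) = 1/370392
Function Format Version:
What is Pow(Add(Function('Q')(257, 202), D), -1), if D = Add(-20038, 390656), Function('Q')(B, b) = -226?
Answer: Rational(1, 370392) ≈ 2.6998e-6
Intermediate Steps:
D = 370618
Pow(Add(Function('Q')(257, 202), D), -1) = Pow(Add(-226, 370618), -1) = Pow(370392, -1) = Rational(1, 370392)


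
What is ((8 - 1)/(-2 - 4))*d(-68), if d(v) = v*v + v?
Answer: -15946/3 ≈ -5315.3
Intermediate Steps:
d(v) = v + v² (d(v) = v² + v = v + v²)
((8 - 1)/(-2 - 4))*d(-68) = ((8 - 1)/(-2 - 4))*(-68*(1 - 68)) = (7/(-6))*(-68*(-67)) = (7*(-⅙))*4556 = -7/6*4556 = -15946/3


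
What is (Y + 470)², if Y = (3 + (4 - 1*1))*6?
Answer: 256036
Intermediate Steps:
Y = 36 (Y = (3 + (4 - 1))*6 = (3 + 3)*6 = 6*6 = 36)
(Y + 470)² = (36 + 470)² = 506² = 256036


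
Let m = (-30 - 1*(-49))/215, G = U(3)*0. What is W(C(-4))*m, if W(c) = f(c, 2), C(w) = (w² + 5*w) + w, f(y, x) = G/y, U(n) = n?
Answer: 0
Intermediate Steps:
G = 0 (G = 3*0 = 0)
f(y, x) = 0 (f(y, x) = 0/y = 0)
C(w) = w² + 6*w
W(c) = 0
m = 19/215 (m = (-30 + 49)*(1/215) = 19*(1/215) = 19/215 ≈ 0.088372)
W(C(-4))*m = 0*(19/215) = 0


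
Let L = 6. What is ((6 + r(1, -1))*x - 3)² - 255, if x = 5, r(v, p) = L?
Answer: 2994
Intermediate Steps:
r(v, p) = 6
((6 + r(1, -1))*x - 3)² - 255 = ((6 + 6)*5 - 3)² - 255 = (12*5 - 3)² - 255 = (60 - 3)² - 255 = 57² - 255 = 3249 - 255 = 2994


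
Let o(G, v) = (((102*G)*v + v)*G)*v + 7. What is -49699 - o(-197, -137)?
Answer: -74293776555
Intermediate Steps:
o(G, v) = 7 + G*v*(v + 102*G*v) (o(G, v) = ((102*G*v + v)*G)*v + 7 = ((v + 102*G*v)*G)*v + 7 = (G*(v + 102*G*v))*v + 7 = G*v*(v + 102*G*v) + 7 = 7 + G*v*(v + 102*G*v))
-49699 - o(-197, -137) = -49699 - (7 - 197*(-137)² + 102*(-197)²*(-137)²) = -49699 - (7 - 197*18769 + 102*38809*18769) = -49699 - (7 - 3697493 + 74297424342) = -49699 - 1*74293726856 = -49699 - 74293726856 = -74293776555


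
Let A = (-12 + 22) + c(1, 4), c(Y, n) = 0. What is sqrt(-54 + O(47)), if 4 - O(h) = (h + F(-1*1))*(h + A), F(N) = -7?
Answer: I*sqrt(2330) ≈ 48.27*I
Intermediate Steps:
A = 10 (A = (-12 + 22) + 0 = 10 + 0 = 10)
O(h) = 4 - (-7 + h)*(10 + h) (O(h) = 4 - (h - 7)*(h + 10) = 4 - (-7 + h)*(10 + h))
sqrt(-54 + O(47)) = sqrt(-54 + (74 - 1*47**2 - 3*47)) = sqrt(-54 + (74 - 1*2209 - 141)) = sqrt(-54 + (74 - 2209 - 141)) = sqrt(-54 - 2276) = sqrt(-2330) = I*sqrt(2330)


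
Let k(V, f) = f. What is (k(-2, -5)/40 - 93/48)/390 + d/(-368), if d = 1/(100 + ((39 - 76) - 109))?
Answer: -2877/550160 ≈ -0.0052294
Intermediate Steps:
d = -1/46 (d = 1/(100 + (-37 - 109)) = 1/(100 - 146) = 1/(-46) = -1/46 ≈ -0.021739)
(k(-2, -5)/40 - 93/48)/390 + d/(-368) = (-5/40 - 93/48)/390 - 1/46/(-368) = (-5*1/40 - 93*1/48)*(1/390) - 1/46*(-1/368) = (-⅛ - 31/16)*(1/390) + 1/16928 = -33/16*1/390 + 1/16928 = -11/2080 + 1/16928 = -2877/550160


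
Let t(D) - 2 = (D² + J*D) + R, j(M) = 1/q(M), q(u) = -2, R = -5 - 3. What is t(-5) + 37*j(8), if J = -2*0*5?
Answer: ½ ≈ 0.50000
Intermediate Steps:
R = -8
j(M) = -½ (j(M) = 1/(-2) = -½)
J = 0 (J = 0*5 = 0)
t(D) = -6 + D² (t(D) = 2 + ((D² + 0*D) - 8) = 2 + ((D² + 0) - 8) = 2 + (D² - 8) = 2 + (-8 + D²) = -6 + D²)
t(-5) + 37*j(8) = (-6 + (-5)²) + 37*(-½) = (-6 + 25) - 37/2 = 19 - 37/2 = ½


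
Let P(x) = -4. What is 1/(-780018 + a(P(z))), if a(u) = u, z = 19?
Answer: -1/780022 ≈ -1.2820e-6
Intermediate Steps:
1/(-780018 + a(P(z))) = 1/(-780018 - 4) = 1/(-780022) = -1/780022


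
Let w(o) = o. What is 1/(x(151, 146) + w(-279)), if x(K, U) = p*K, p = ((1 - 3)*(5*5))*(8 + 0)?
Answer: -1/60679 ≈ -1.6480e-5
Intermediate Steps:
p = -400 (p = -2*25*8 = -50*8 = -400)
x(K, U) = -400*K
1/(x(151, 146) + w(-279)) = 1/(-400*151 - 279) = 1/(-60400 - 279) = 1/(-60679) = -1/60679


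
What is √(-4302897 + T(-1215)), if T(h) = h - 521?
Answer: I*√4304633 ≈ 2074.8*I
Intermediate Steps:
T(h) = -521 + h
√(-4302897 + T(-1215)) = √(-4302897 + (-521 - 1215)) = √(-4302897 - 1736) = √(-4304633) = I*√4304633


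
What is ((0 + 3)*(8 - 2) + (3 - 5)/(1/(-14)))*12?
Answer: 552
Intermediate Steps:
((0 + 3)*(8 - 2) + (3 - 5)/(1/(-14)))*12 = (3*6 - 2/(-1/14))*12 = (18 - 2*(-14))*12 = (18 + 28)*12 = 46*12 = 552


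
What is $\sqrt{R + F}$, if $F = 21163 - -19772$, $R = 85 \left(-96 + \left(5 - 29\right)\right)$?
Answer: $3 \sqrt{3415} \approx 175.31$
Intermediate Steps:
$R = -10200$ ($R = 85 \left(-96 - 24\right) = 85 \left(-120\right) = -10200$)
$F = 40935$ ($F = 21163 + 19772 = 40935$)
$\sqrt{R + F} = \sqrt{-10200 + 40935} = \sqrt{30735} = 3 \sqrt{3415}$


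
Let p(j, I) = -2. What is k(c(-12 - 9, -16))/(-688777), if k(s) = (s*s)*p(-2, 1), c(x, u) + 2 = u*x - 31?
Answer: 183618/688777 ≈ 0.26659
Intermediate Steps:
c(x, u) = -33 + u*x (c(x, u) = -2 + (u*x - 31) = -2 + (-31 + u*x) = -33 + u*x)
k(s) = -2*s² (k(s) = (s*s)*(-2) = s²*(-2) = -2*s²)
k(c(-12 - 9, -16))/(-688777) = -2*(-33 - 16*(-12 - 9))²/(-688777) = -2*(-33 - 16*(-21))²*(-1/688777) = -2*(-33 + 336)²*(-1/688777) = -2*303²*(-1/688777) = -2*91809*(-1/688777) = -183618*(-1/688777) = 183618/688777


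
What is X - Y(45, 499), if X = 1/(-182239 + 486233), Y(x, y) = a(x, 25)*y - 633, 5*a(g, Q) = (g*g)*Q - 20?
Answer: -1535092485523/303994 ≈ -5.0497e+6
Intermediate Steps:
a(g, Q) = -4 + Q*g**2/5 (a(g, Q) = ((g*g)*Q - 20)/5 = (g**2*Q - 20)/5 = (Q*g**2 - 20)/5 = (-20 + Q*g**2)/5 = -4 + Q*g**2/5)
Y(x, y) = -633 + y*(-4 + 5*x**2) (Y(x, y) = (-4 + (1/5)*25*x**2)*y - 633 = (-4 + 5*x**2)*y - 633 = y*(-4 + 5*x**2) - 633 = -633 + y*(-4 + 5*x**2))
X = 1/303994 ≈ 3.2895e-6
X - Y(45, 499) = 1/303994 - (-633 + 499*(-4 + 5*45**2)) = 1/303994 - (-633 + 499*(-4 + 5*2025)) = 1/303994 - (-633 + 499*(-4 + 10125)) = 1/303994 - (-633 + 499*10121) = 1/303994 - (-633 + 5050379) = 1/303994 - 1*5049746 = 1/303994 - 5049746 = -1535092485523/303994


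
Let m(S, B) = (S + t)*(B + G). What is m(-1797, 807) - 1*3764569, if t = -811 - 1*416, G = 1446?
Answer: -10577641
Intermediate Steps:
t = -1227 (t = -811 - 416 = -1227)
m(S, B) = (-1227 + S)*(1446 + B) (m(S, B) = (S - 1227)*(B + 1446) = (-1227 + S)*(1446 + B))
m(-1797, 807) - 1*3764569 = (-1774242 - 1227*807 + 1446*(-1797) + 807*(-1797)) - 1*3764569 = (-1774242 - 990189 - 2598462 - 1450179) - 3764569 = -6813072 - 3764569 = -10577641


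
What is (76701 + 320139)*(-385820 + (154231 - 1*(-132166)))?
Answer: -39455023320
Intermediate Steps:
(76701 + 320139)*(-385820 + (154231 - 1*(-132166))) = 396840*(-385820 + (154231 + 132166)) = 396840*(-385820 + 286397) = 396840*(-99423) = -39455023320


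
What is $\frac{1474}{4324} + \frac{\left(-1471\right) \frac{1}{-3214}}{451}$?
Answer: $\frac{267868030}{783462317} \approx 0.3419$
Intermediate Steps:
$\frac{1474}{4324} + \frac{\left(-1471\right) \frac{1}{-3214}}{451} = 1474 \cdot \frac{1}{4324} + \left(-1471\right) \left(- \frac{1}{3214}\right) \frac{1}{451} = \frac{737}{2162} + \frac{1471}{3214} \cdot \frac{1}{451} = \frac{737}{2162} + \frac{1471}{1449514} = \frac{267868030}{783462317}$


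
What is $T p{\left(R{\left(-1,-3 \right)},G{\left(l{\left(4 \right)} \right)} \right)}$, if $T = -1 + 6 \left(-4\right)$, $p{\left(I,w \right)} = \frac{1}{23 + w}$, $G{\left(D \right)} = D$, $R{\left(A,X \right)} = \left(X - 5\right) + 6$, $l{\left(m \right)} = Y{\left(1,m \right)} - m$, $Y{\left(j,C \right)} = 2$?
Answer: $- \frac{25}{21} \approx -1.1905$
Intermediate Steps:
$l{\left(m \right)} = 2 - m$
$R{\left(A,X \right)} = 1 + X$ ($R{\left(A,X \right)} = \left(-5 + X\right) + 6 = 1 + X$)
$T = -25$ ($T = -1 - 24 = -25$)
$T p{\left(R{\left(-1,-3 \right)},G{\left(l{\left(4 \right)} \right)} \right)} = - \frac{25}{23 + \left(2 - 4\right)} = - \frac{25}{23 - 2} = - \frac{25}{21}$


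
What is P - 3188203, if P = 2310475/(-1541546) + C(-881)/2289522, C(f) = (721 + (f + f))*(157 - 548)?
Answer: -937704952399936205/294116956751 ≈ -3.1882e+6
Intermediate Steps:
C(f) = -281911 - 782*f (C(f) = (721 + 2*f)*(-391) = -281911 - 782*f)
P = -388535527752/294116956751 (P = 2310475/(-1541546) + (-281911 - 782*(-881))/2289522 = 2310475*(-1/1541546) + (-281911 + 688942)*(1/2289522) = -2310475/1541546 + 407031*(1/2289522) = -2310475/1541546 + 135677/763174 = -388535527752/294116956751 ≈ -1.3210)
P - 3188203 = -388535527752/294116956751 - 3188203 = -937704952399936205/294116956751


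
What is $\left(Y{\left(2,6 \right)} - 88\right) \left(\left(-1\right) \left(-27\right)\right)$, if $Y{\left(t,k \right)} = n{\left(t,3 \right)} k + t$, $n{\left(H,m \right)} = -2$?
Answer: $-2646$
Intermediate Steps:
$Y{\left(t,k \right)} = t - 2 k$ ($Y{\left(t,k \right)} = - 2 k + t = t - 2 k$)
$\left(Y{\left(2,6 \right)} - 88\right) \left(\left(-1\right) \left(-27\right)\right) = \left(\left(2 - 12\right) - 88\right) \left(\left(-1\right) \left(-27\right)\right) = \left(\left(2 - 12\right) - 88\right) 27 = \left(-10 - 88\right) 27 = \left(-98\right) 27 = -2646$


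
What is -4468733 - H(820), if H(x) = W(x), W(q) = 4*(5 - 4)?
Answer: -4468737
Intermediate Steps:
W(q) = 4 (W(q) = 4*1 = 4)
H(x) = 4
-4468733 - H(820) = -4468733 - 1*4 = -4468733 - 4 = -4468737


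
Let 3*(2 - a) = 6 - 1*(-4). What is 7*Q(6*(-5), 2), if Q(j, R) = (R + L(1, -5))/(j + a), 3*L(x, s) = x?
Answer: -49/94 ≈ -0.52128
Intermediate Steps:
L(x, s) = x/3
a = -4/3 (a = 2 - (6 - 1*(-4))/3 = 2 - (6 + 4)/3 = 2 - 1/3*10 = 2 - 10/3 = -4/3 ≈ -1.3333)
Q(j, R) = (1/3 + R)/(-4/3 + j) (Q(j, R) = (R + (1/3)*1)/(j - 4/3) = (R + 1/3)/(-4/3 + j) = (1/3 + R)/(-4/3 + j))
7*Q(6*(-5), 2) = 7*((1 + 3*2)/(-4 + 3*(6*(-5)))) = 7*((1 + 6)/(-4 + 3*(-30))) = 7*(7/(-4 - 90)) = 7*(7/(-94)) = 7*(-1/94*7) = 7*(-7/94) = -49/94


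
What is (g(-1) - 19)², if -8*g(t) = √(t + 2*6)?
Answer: (152 + √11)²/64 ≈ 376.93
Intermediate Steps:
g(t) = -√(12 + t)/8 (g(t) = -√(t + 2*6)/8 = -√(t + 12)/8 = -√(12 + t)/8)
(g(-1) - 19)² = (-√(12 - 1)/8 - 19)² = (-√11/8 - 19)² = (-19 - √11/8)²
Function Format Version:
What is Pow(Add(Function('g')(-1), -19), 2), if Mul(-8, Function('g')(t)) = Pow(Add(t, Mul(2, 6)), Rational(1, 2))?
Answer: Mul(Rational(1, 64), Pow(Add(152, Pow(11, Rational(1, 2))), 2)) ≈ 376.93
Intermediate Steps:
Function('g')(t) = Mul(Rational(-1, 8), Pow(Add(12, t), Rational(1, 2))) (Function('g')(t) = Mul(Rational(-1, 8), Pow(Add(t, Mul(2, 6)), Rational(1, 2))) = Mul(Rational(-1, 8), Pow(Add(t, 12), Rational(1, 2))) = Mul(Rational(-1, 8), Pow(Add(12, t), Rational(1, 2))))
Pow(Add(Function('g')(-1), -19), 2) = Pow(Add(Mul(Rational(-1, 8), Pow(Add(12, -1), Rational(1, 2))), -19), 2) = Pow(Add(Mul(Rational(-1, 8), Pow(11, Rational(1, 2))), -19), 2) = Pow(Add(-19, Mul(Rational(-1, 8), Pow(11, Rational(1, 2)))), 2)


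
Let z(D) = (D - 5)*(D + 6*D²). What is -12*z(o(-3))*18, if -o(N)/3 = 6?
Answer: 9568368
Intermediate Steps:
o(N) = -18 (o(N) = -3*6 = -18)
z(D) = (-5 + D)*(D + 6*D²)
-12*z(o(-3))*18 = -(-216)*(-5 - 29*(-18) + 6*(-18)²)*18 = -(-216)*(-5 + 522 + 6*324)*18 = -(-216)*(-5 + 522 + 1944)*18 = -(-216)*2461*18 = -12*(-44298)*18 = 531576*18 = 9568368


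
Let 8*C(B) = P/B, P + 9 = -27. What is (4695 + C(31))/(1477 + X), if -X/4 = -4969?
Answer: 291081/1323886 ≈ 0.21987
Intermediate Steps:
P = -36 (P = -9 - 27 = -36)
X = 19876 (X = -4*(-4969) = 19876)
C(B) = -9/(2*B) (C(B) = (-36/B)/8 = -9/(2*B))
(4695 + C(31))/(1477 + X) = (4695 - 9/2/31)/(1477 + 19876) = (4695 - 9/2*1/31)/21353 = (4695 - 9/62)*(1/21353) = (291081/62)*(1/21353) = 291081/1323886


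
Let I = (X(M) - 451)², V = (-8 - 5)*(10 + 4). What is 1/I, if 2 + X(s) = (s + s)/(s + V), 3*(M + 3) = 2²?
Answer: 303601/62296665649 ≈ 4.8735e-6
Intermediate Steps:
M = -5/3 (M = -3 + (⅓)*2² = -3 + (⅓)*4 = -3 + 4/3 = -5/3 ≈ -1.6667)
V = -182 (V = -13*14 = -182)
X(s) = -2 + 2*s/(-182 + s) (X(s) = -2 + (s + s)/(s - 182) = -2 + (2*s)/(-182 + s) = -2 + 2*s/(-182 + s))
I = 62296665649/303601 (I = (364/(-182 - 5/3) - 451)² = (364/(-551/3) - 451)² = (364*(-3/551) - 451)² = (-1092/551 - 451)² = (-249593/551)² = 62296665649/303601 ≈ 2.0519e+5)
1/I = 1/(62296665649/303601) = 303601/62296665649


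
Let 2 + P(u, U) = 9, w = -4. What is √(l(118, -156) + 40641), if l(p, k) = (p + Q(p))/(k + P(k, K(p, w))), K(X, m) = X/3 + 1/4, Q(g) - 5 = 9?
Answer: √902251173/149 ≈ 201.59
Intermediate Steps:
Q(g) = 14 (Q(g) = 5 + 9 = 14)
K(X, m) = ¼ + X/3 (K(X, m) = X*(⅓) + 1*(¼) = X/3 + ¼ = ¼ + X/3)
P(u, U) = 7 (P(u, U) = -2 + 9 = 7)
l(p, k) = (14 + p)/(7 + k) (l(p, k) = (p + 14)/(k + 7) = (14 + p)/(7 + k))
√(l(118, -156) + 40641) = √((14 + 118)/(7 - 156) + 40641) = √(132/(-149) + 40641) = √(-1/149*132 + 40641) = √(-132/149 + 40641) = √(6055377/149) = √902251173/149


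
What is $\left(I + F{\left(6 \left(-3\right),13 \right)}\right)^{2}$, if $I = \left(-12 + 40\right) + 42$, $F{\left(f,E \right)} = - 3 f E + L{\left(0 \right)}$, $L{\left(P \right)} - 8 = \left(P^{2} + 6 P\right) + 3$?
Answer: $613089$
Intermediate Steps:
$L{\left(P \right)} = 11 + P^{2} + 6 P$ ($L{\left(P \right)} = 8 + \left(\left(P^{2} + 6 P\right) + 3\right) = 8 + \left(3 + P^{2} + 6 P\right) = 11 + P^{2} + 6 P$)
$F{\left(f,E \right)} = 11 - 3 E f$ ($F{\left(f,E \right)} = - 3 f E + \left(11 + 0^{2} + 6 \cdot 0\right) = - 3 E f + \left(11 + 0 + 0\right) = - 3 E f + 11 = 11 - 3 E f$)
$I = 70$ ($I = 28 + 42 = 70$)
$\left(I + F{\left(6 \left(-3\right),13 \right)}\right)^{2} = \left(70 - \left(-11 + 39 \cdot 6 \left(-3\right)\right)\right)^{2} = \left(70 - \left(-11 + 39 \left(-18\right)\right)\right)^{2} = \left(70 + \left(11 + 702\right)\right)^{2} = \left(70 + 713\right)^{2} = 783^{2} = 613089$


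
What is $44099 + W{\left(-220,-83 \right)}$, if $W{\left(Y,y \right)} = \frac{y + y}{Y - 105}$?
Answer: $\frac{14332341}{325} \approx 44100.0$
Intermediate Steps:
$W{\left(Y,y \right)} = \frac{2 y}{-105 + Y}$
$44099 + W{\left(-220,-83 \right)} = 44099 + 2 \left(-83\right) \frac{1}{-105 - 220} = 44099 + 2 \left(-83\right) \frac{1}{-325} = 44099 + 2 \left(-83\right) \left(- \frac{1}{325}\right) = 44099 + \frac{166}{325} = \frac{14332341}{325}$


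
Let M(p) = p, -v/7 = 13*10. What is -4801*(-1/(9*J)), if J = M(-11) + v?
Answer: -4801/8289 ≈ -0.57920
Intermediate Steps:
v = -910 (v = -91*10 = -7*130 = -910)
J = -921 (J = -11 - 910 = -921)
-4801*(-1/(9*J)) = -4801/((-921*(-9))) = -4801/8289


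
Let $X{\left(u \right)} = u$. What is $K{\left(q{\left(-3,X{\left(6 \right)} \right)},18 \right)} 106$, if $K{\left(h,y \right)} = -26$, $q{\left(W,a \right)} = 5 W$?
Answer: $-2756$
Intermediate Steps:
$K{\left(q{\left(-3,X{\left(6 \right)} \right)},18 \right)} 106 = \left(-26\right) 106 = -2756$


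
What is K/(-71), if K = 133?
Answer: -133/71 ≈ -1.8732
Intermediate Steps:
K/(-71) = 133/(-71) = 133*(-1/71) = -133/71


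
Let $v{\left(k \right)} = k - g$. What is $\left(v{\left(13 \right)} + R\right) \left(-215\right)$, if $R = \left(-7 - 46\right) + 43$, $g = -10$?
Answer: $-2795$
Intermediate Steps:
$R = -10$ ($R = -53 + 43 = -10$)
$v{\left(k \right)} = 10 + k$ ($v{\left(k \right)} = k - -10 = k + 10 = 10 + k$)
$\left(v{\left(13 \right)} + R\right) \left(-215\right) = \left(\left(10 + 13\right) - 10\right) \left(-215\right) = \left(23 - 10\right) \left(-215\right) = 13 \left(-215\right) = -2795$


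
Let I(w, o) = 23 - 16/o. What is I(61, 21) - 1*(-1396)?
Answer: 29783/21 ≈ 1418.2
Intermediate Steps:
I(61, 21) - 1*(-1396) = (23 - 16/21) - 1*(-1396) = (23 - 16*1/21) + 1396 = (23 - 16/21) + 1396 = 467/21 + 1396 = 29783/21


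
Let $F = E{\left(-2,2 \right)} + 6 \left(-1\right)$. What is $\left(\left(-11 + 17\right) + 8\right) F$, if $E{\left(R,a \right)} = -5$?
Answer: $-154$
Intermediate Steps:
$F = -11$ ($F = -5 + 6 \left(-1\right) = -5 - 6 = -11$)
$\left(\left(-11 + 17\right) + 8\right) F = \left(\left(-11 + 17\right) + 8\right) \left(-11\right) = \left(6 + 8\right) \left(-11\right) = 14 \left(-11\right) = -154$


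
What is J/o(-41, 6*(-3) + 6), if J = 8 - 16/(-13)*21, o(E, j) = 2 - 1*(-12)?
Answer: 220/91 ≈ 2.4176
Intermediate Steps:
o(E, j) = 14 (o(E, j) = 2 + 12 = 14)
J = 440/13 (J = 8 - 16*(-1/13)*21 = 8 + (16/13)*21 = 8 + 336/13 = 440/13 ≈ 33.846)
J/o(-41, 6*(-3) + 6) = (440/13)/14 = (440/13)*(1/14) = 220/91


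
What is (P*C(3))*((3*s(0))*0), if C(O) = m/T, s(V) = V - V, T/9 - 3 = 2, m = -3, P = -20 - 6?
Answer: 0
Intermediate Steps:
P = -26
T = 45 (T = 27 + 9*2 = 27 + 18 = 45)
s(V) = 0
C(O) = -1/15 (C(O) = -3/45 = -3*1/45 = -1/15)
(P*C(3))*((3*s(0))*0) = (-26*(-1/15))*((3*0)*0) = 26*(0*0)/15 = (26/15)*0 = 0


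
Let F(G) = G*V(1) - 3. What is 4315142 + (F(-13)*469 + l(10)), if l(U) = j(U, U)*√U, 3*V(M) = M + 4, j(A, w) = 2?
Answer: 12910720/3 + 2*√10 ≈ 4.3036e+6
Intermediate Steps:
V(M) = 4/3 + M/3 (V(M) = (M + 4)/3 = (4 + M)/3 = 4/3 + M/3)
F(G) = -3 + 5*G/3 (F(G) = G*(4/3 + (⅓)*1) - 3 = G*(4/3 + ⅓) - 3 = G*(5/3) - 3 = 5*G/3 - 3 = -3 + 5*G/3)
l(U) = 2*√U
4315142 + (F(-13)*469 + l(10)) = 4315142 + ((-3 + (5/3)*(-13))*469 + 2*√10) = 4315142 + ((-3 - 65/3)*469 + 2*√10) = 4315142 + (-74/3*469 + 2*√10) = 4315142 + (-34706/3 + 2*√10) = 12910720/3 + 2*√10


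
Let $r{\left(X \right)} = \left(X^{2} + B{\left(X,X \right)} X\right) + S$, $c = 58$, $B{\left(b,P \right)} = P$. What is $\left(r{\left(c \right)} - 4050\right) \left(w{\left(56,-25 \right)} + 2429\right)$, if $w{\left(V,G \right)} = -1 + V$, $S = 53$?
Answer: $6783804$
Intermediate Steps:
$r{\left(X \right)} = 53 + 2 X^{2}$ ($r{\left(X \right)} = \left(X^{2} + X X\right) + 53 = \left(X^{2} + X^{2}\right) + 53 = 2 X^{2} + 53 = 53 + 2 X^{2}$)
$\left(r{\left(c \right)} - 4050\right) \left(w{\left(56,-25 \right)} + 2429\right) = \left(\left(53 + 2 \cdot 58^{2}\right) - 4050\right) \left(\left(-1 + 56\right) + 2429\right) = \left(\left(53 + 2 \cdot 3364\right) - 4050\right) \left(55 + 2429\right) = \left(\left(53 + 6728\right) - 4050\right) 2484 = \left(6781 - 4050\right) 2484 = 2731 \cdot 2484 = 6783804$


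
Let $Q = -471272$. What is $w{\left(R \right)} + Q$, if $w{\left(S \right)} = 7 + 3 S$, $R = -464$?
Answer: $-472657$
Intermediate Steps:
$w{\left(R \right)} + Q = \left(7 + 3 \left(-464\right)\right) - 471272 = \left(7 - 1392\right) - 471272 = -1385 - 471272 = -472657$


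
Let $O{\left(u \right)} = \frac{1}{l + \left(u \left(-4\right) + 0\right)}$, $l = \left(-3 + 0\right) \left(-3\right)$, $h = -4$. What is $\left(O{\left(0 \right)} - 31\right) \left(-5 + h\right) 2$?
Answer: $556$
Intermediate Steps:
$l = 9$ ($l = \left(-3\right) \left(-3\right) = 9$)
$O{\left(u \right)} = \frac{1}{9 - 4 u}$ ($O{\left(u \right)} = \frac{1}{9 + \left(u \left(-4\right) + 0\right)} = \frac{1}{9 + \left(- 4 u + 0\right)} = \frac{1}{9 - 4 u}$)
$\left(O{\left(0 \right)} - 31\right) \left(-5 + h\right) 2 = \left(- \frac{1}{-9 + 4 \cdot 0} - 31\right) \left(-5 - 4\right) 2 = \left(- \frac{1}{-9 + 0} - 31\right) \left(\left(-9\right) 2\right) = \left(- \frac{1}{-9} - 31\right) \left(-18\right) = \left(\left(-1\right) \left(- \frac{1}{9}\right) - 31\right) \left(-18\right) = \left(\frac{1}{9} - 31\right) \left(-18\right) = \left(- \frac{278}{9}\right) \left(-18\right) = 556$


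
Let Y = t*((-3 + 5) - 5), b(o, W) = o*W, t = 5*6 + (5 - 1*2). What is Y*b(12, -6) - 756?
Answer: 6372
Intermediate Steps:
t = 33 (t = 30 + (5 - 2) = 30 + 3 = 33)
b(o, W) = W*o
Y = -99 (Y = 33*((-3 + 5) - 5) = 33*(2 - 5) = 33*(-3) = -99)
Y*b(12, -6) - 756 = -(-594)*12 - 756 = -99*(-72) - 756 = 7128 - 756 = 6372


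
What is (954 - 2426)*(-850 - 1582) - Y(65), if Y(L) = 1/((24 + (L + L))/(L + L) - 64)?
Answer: 14616748097/4083 ≈ 3.5799e+6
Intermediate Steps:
Y(L) = 1/(-64 + (24 + 2*L)/(2*L)) (Y(L) = 1/((24 + 2*L)/((2*L)) - 64) = 1/((24 + 2*L)*(1/(2*L)) - 64) = 1/((24 + 2*L)/(2*L) - 64) = 1/(-64 + (24 + 2*L)/(2*L)))
(954 - 2426)*(-850 - 1582) - Y(65) = (954 - 2426)*(-850 - 1582) - (-1)*65/(-12 + 63*65) = -1472*(-2432) - (-1)*65/(-12 + 4095) = 3579904 - (-1)*65/4083 = 3579904 - 1*(-65/4083) = 3579904 + 65/4083 = 14616748097/4083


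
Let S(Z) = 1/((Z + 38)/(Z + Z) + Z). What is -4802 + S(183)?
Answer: -322689232/67199 ≈ -4802.0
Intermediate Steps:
S(Z) = 1/(Z + (38 + Z)/(2*Z)) (S(Z) = 1/((38 + Z)/((2*Z)) + Z) = 1/((38 + Z)*(1/(2*Z)) + Z) = 1/((38 + Z)/(2*Z) + Z) = 1/(Z + (38 + Z)/(2*Z)))
-4802 + S(183) = -4802 + 2*183/(38 + 183 + 2*183²) = -4802 + 2*183/(38 + 183 + 2*33489) = -4802 + 2*183/(38 + 183 + 66978) = -4802 + 2*183/67199 = -4802 + 2*183*(1/67199) = -4802 + 366/67199 = -322689232/67199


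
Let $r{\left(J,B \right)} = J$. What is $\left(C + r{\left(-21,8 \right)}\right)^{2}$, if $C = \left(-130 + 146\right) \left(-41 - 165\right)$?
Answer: $11002489$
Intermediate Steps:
$C = -3296$ ($C = 16 \left(-206\right) = -3296$)
$\left(C + r{\left(-21,8 \right)}\right)^{2} = \left(-3296 - 21\right)^{2} = \left(-3317\right)^{2} = 11002489$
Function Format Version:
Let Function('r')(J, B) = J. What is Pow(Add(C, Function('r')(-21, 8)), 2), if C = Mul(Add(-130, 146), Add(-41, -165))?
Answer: 11002489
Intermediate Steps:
C = -3296 (C = Mul(16, -206) = -3296)
Pow(Add(C, Function('r')(-21, 8)), 2) = Pow(Add(-3296, -21), 2) = Pow(-3317, 2) = 11002489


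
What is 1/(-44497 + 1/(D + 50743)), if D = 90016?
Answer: -140759/6263353222 ≈ -2.2473e-5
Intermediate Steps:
1/(-44497 + 1/(D + 50743)) = 1/(-44497 + 1/(90016 + 50743)) = 1/(-44497 + 1/140759) = 1/(-6263353222/140759) = -140759/6263353222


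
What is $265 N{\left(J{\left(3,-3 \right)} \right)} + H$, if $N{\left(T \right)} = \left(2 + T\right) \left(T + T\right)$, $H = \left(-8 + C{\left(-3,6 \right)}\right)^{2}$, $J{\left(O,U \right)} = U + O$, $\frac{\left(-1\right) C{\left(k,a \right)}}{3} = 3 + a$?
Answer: $1225$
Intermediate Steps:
$C{\left(k,a \right)} = -9 - 3 a$ ($C{\left(k,a \right)} = - 3 \left(3 + a\right) = -9 - 3 a$)
$J{\left(O,U \right)} = O + U$
$H = 1225$ ($H = \left(-8 - 27\right)^{2} = \left(-35\right)^{2} = 1225$)
$N{\left(T \right)} = 2 T \left(2 + T\right)$ ($N{\left(T \right)} = \left(2 + T\right) 2 T = 2 T \left(2 + T\right)$)
$265 N{\left(J{\left(3,-3 \right)} \right)} + H = 265 \cdot 2 \left(3 - 3\right) \left(2 + \left(3 - 3\right)\right) + 1225 = 265 \cdot 2 \cdot 0 \left(2 + 0\right) + 1225 = 265 \cdot 2 \cdot 0 \cdot 2 + 1225 = 265 \cdot 0 + 1225 = 0 + 1225 = 1225$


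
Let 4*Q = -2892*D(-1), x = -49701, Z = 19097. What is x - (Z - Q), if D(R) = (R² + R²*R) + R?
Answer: -68075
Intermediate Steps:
D(R) = R + R² + R³ (D(R) = (R² + R³) + R = R + R² + R³)
Q = 723 (Q = (-(-2892)*(1 - 1 + (-1)²))/4 = (-(-2892)*(1 - 1 + 1))/4 = (-(-2892))/4 = (-2892*(-1))/4 = (¼)*2892 = 723)
x - (Z - Q) = -49701 - (19097 - 1*723) = -49701 - (19097 - 723) = -49701 - 1*18374 = -49701 - 18374 = -68075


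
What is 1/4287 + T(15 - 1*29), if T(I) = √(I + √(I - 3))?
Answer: 1/4287 + √(-14 + I*√17) ≈ 0.54545 + 3.7812*I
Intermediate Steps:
T(I) = √(I + √(-3 + I))
1/4287 + T(15 - 1*29) = 1/4287 + √((15 - 1*29) + √(-3 + (15 - 1*29))) = 1/4287 + √((15 - 29) + √(-3 + (15 - 29))) = 1/4287 + √(-14 + √(-3 - 14)) = 1/4287 + √(-14 + √(-17)) = 1/4287 + √(-14 + I*√17)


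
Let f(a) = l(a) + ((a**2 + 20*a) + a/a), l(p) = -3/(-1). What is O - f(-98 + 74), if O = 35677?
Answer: 35577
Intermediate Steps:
l(p) = 3 (l(p) = -3*(-1) = 3)
f(a) = 4 + a**2 + 20*a (f(a) = 3 + ((a**2 + 20*a) + a/a) = 3 + ((a**2 + 20*a) + 1) = 3 + (1 + a**2 + 20*a) = 4 + a**2 + 20*a)
O - f(-98 + 74) = 35677 - (4 + (-98 + 74)**2 + 20*(-98 + 74)) = 35677 - (4 + (-24)**2 + 20*(-24)) = 35677 - (4 + 576 - 480) = 35677 - 1*100 = 35677 - 100 = 35577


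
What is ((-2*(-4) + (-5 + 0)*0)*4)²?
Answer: 1024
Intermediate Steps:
((-2*(-4) + (-5 + 0)*0)*4)² = ((8 - 5*0)*4)² = ((8 + 0)*4)² = (8*4)² = 32² = 1024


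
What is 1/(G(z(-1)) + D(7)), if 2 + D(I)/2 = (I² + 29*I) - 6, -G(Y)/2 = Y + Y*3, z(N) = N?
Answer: 1/496 ≈ 0.0020161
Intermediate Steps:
G(Y) = -8*Y (G(Y) = -2*(Y + Y*3) = -2*(Y + 3*Y) = -8*Y)
D(I) = -16 + 2*I² + 58*I (D(I) = -4 + 2*((I² + 29*I) - 6) = -4 + 2*(-6 + I² + 29*I) = -4 + (-12 + 2*I² + 58*I) = -16 + 2*I² + 58*I)
1/(G(z(-1)) + D(7)) = 1/(-8*(-1) + (-16 + 2*7² + 58*7)) = 1/(8 + (-16 + 2*49 + 406)) = 1/(8 + (-16 + 98 + 406)) = 1/(8 + 488) = 1/496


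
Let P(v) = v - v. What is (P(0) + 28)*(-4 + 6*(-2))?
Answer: -448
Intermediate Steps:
P(v) = 0
(P(0) + 28)*(-4 + 6*(-2)) = (0 + 28)*(-4 + 6*(-2)) = 28*(-4 - 12) = 28*(-16) = -448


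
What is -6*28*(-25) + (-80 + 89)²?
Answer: 4281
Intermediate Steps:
-6*28*(-25) + (-80 + 89)² = -168*(-25) + 9² = 4200 + 81 = 4281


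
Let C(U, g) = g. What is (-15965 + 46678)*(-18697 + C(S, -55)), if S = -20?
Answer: -575930176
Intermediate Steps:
(-15965 + 46678)*(-18697 + C(S, -55)) = (-15965 + 46678)*(-18697 - 55) = 30713*(-18752) = -575930176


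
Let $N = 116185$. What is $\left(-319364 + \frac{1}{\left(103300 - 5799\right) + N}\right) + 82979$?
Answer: $- \frac{50512165109}{213686} \approx -2.3639 \cdot 10^{5}$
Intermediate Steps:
$\left(-319364 + \frac{1}{\left(103300 - 5799\right) + N}\right) + 82979 = \left(-319364 + \frac{1}{\left(103300 - 5799\right) + 116185}\right) + 82979 = \left(-319364 + \frac{1}{97501 + 116185}\right) + 82979 = \left(-319364 + \frac{1}{213686}\right) + 82979 = - \frac{68243615703}{213686} + 82979 = - \frac{50512165109}{213686}$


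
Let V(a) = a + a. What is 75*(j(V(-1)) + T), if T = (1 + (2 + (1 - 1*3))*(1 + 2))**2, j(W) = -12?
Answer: -825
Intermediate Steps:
V(a) = 2*a
T = 1 (T = (1 + (2 + (1 - 3))*3)**2 = (1 + (2 - 2)*3)**2 = (1 + 0*3)**2 = (1 + 0)**2 = 1**2 = 1)
75*(j(V(-1)) + T) = 75*(-12 + 1) = 75*(-11) = -825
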